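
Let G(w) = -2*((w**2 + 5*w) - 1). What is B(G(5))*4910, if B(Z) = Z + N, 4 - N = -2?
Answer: -451720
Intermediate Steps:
N = 6 (N = 4 - 1*(-2) = 4 + 2 = 6)
G(w) = 2 - 10*w - 2*w**2 (G(w) = -2*(-1 + w**2 + 5*w) = 2 - 10*w - 2*w**2)
B(Z) = 6 + Z (B(Z) = Z + 6 = 6 + Z)
B(G(5))*4910 = (6 + (2 - 10*5 - 2*5**2))*4910 = (6 + (2 - 50 - 2*25))*4910 = (6 + (2 - 50 - 50))*4910 = (6 - 98)*4910 = -92*4910 = -451720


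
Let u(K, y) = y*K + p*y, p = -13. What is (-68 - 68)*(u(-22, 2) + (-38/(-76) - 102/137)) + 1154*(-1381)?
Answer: -217024542/137 ≈ -1.5841e+6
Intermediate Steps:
u(K, y) = -13*y + K*y (u(K, y) = y*K - 13*y = K*y - 13*y = -13*y + K*y)
(-68 - 68)*(u(-22, 2) + (-38/(-76) - 102/137)) + 1154*(-1381) = (-68 - 68)*(2*(-13 - 22) + (-38/(-76) - 102/137)) + 1154*(-1381) = -136*(2*(-35) + (-38*(-1/76) - 102*1/137)) - 1593674 = -136*(-70 + (½ - 102/137)) - 1593674 = -136*(-70 - 67/274) - 1593674 = -136*(-19247/274) - 1593674 = 1308796/137 - 1593674 = -217024542/137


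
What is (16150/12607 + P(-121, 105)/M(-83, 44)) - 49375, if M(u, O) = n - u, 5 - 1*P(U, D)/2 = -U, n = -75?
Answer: -622820078/12607 ≈ -49403.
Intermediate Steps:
P(U, D) = 10 + 2*U (P(U, D) = 10 - (-2)*U = 10 + 2*U)
M(u, O) = -75 - u
(16150/12607 + P(-121, 105)/M(-83, 44)) - 49375 = (16150/12607 + (10 + 2*(-121))/(-75 - 1*(-83))) - 49375 = (16150*(1/12607) + (10 - 242)/(-75 + 83)) - 49375 = (16150/12607 - 232/8) - 49375 = (16150/12607 - 232*⅛) - 49375 = (16150/12607 - 29) - 49375 = -349453/12607 - 49375 = -622820078/12607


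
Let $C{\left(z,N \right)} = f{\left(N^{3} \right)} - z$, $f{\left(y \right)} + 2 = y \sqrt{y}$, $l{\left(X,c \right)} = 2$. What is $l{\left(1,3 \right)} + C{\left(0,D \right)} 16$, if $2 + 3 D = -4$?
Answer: $-30 - 256 i \sqrt{2} \approx -30.0 - 362.04 i$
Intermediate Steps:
$D = -2$ ($D = - \frac{2}{3} + \frac{1}{3} \left(-4\right) = - \frac{2}{3} - \frac{4}{3} = -2$)
$f{\left(y \right)} = -2 + y^{\frac{3}{2}}$ ($f{\left(y \right)} = -2 + y \sqrt{y} = -2 + y^{\frac{3}{2}}$)
$C{\left(z,N \right)} = -2 + \left(N^{3}\right)^{\frac{3}{2}} - z$ ($C{\left(z,N \right)} = \left(-2 + \left(N^{3}\right)^{\frac{3}{2}}\right) - z = -2 + \left(N^{3}\right)^{\frac{3}{2}} - z$)
$l{\left(1,3 \right)} + C{\left(0,D \right)} 16 = 2 + \left(-2 + \left(\left(-2\right)^{3}\right)^{\frac{3}{2}} - 0\right) 16 = 2 + \left(-2 + \left(-8\right)^{\frac{3}{2}} + 0\right) 16 = 2 + \left(-2 - 16 i \sqrt{2} + 0\right) 16 = 2 + \left(-2 - 16 i \sqrt{2}\right) 16 = 2 - \left(32 + 256 i \sqrt{2}\right) = -30 - 256 i \sqrt{2}$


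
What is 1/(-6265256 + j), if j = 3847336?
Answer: -1/2417920 ≈ -4.1358e-7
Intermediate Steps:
1/(-6265256 + j) = 1/(-6265256 + 3847336) = 1/(-2417920) = -1/2417920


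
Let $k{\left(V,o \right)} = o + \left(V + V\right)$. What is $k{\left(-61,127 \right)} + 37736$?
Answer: $37741$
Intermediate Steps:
$k{\left(V,o \right)} = o + 2 V$
$k{\left(-61,127 \right)} + 37736 = \left(127 + 2 \left(-61\right)\right) + 37736 = \left(127 - 122\right) + 37736 = 5 + 37736 = 37741$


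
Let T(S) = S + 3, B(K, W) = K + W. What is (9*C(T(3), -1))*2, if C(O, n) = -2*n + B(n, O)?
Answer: 126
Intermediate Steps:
T(S) = 3 + S
C(O, n) = O - n (C(O, n) = -2*n + (n + O) = -2*n + (O + n) = O - n)
(9*C(T(3), -1))*2 = (9*((3 + 3) - 1*(-1)))*2 = (9*(6 + 1))*2 = (9*7)*2 = 63*2 = 126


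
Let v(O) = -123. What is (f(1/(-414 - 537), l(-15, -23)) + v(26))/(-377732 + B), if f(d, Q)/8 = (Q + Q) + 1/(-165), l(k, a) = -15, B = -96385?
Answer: 59903/78229305 ≈ 0.00076574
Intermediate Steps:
f(d, Q) = -8/165 + 16*Q (f(d, Q) = 8*((Q + Q) + 1/(-165)) = 8*(2*Q - 1/165) = 8*(-1/165 + 2*Q) = -8/165 + 16*Q)
(f(1/(-414 - 537), l(-15, -23)) + v(26))/(-377732 + B) = ((-8/165 + 16*(-15)) - 123)/(-377732 - 96385) = ((-8/165 - 240) - 123)/(-474117) = (-39608/165 - 123)*(-1/474117) = -59903/165*(-1/474117) = 59903/78229305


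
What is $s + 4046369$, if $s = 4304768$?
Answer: $8351137$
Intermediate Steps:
$s + 4046369 = 4304768 + 4046369 = 8351137$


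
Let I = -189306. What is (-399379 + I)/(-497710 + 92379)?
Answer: 588685/405331 ≈ 1.4524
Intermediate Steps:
(-399379 + I)/(-497710 + 92379) = (-399379 - 189306)/(-497710 + 92379) = -588685/(-405331) = -588685*(-1/405331) = 588685/405331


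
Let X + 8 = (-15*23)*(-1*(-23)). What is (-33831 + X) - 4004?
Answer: -45778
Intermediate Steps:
X = -7943 (X = -8 + (-15*23)*(-1*(-23)) = -8 - 345*23 = -8 - 7935 = -7943)
(-33831 + X) - 4004 = (-33831 - 7943) - 4004 = -41774 - 4004 = -45778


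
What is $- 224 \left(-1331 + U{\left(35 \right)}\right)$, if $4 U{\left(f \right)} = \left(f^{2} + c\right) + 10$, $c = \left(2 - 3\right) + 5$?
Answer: $228760$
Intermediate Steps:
$c = 4$ ($c = -1 + 5 = 4$)
$U{\left(f \right)} = \frac{7}{2} + \frac{f^{2}}{4}$ ($U{\left(f \right)} = \frac{\left(f^{2} + 4\right) + 10}{4} = \frac{\left(4 + f^{2}\right) + 10}{4} = \frac{14 + f^{2}}{4} = \frac{7}{2} + \frac{f^{2}}{4}$)
$- 224 \left(-1331 + U{\left(35 \right)}\right) = - 224 \left(-1331 + \left(\frac{7}{2} + \frac{35^{2}}{4}\right)\right) = - 224 \left(-1331 + \left(\frac{7}{2} + \frac{1}{4} \cdot 1225\right)\right) = - 224 \left(-1331 + \left(\frac{7}{2} + \frac{1225}{4}\right)\right) = - 224 \left(-1331 + \frac{1239}{4}\right) = \left(-224\right) \left(- \frac{4085}{4}\right) = 228760$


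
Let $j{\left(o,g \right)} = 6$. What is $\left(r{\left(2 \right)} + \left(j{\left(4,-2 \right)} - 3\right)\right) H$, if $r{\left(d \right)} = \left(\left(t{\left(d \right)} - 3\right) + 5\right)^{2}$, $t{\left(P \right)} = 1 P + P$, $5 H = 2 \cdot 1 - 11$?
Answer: $- \frac{351}{5} \approx -70.2$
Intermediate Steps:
$H = - \frac{9}{5}$ ($H = \frac{2 \cdot 1 - 11}{5} = \frac{2 - 11}{5} = \frac{1}{5} \left(-9\right) = - \frac{9}{5} \approx -1.8$)
$t{\left(P \right)} = 2 P$ ($t{\left(P \right)} = P + P = 2 P$)
$r{\left(d \right)} = \left(2 + 2 d\right)^{2}$ ($r{\left(d \right)} = \left(\left(2 d - 3\right) + 5\right)^{2} = \left(\left(-3 + 2 d\right) + 5\right)^{2} = \left(2 + 2 d\right)^{2}$)
$\left(r{\left(2 \right)} + \left(j{\left(4,-2 \right)} - 3\right)\right) H = \left(4 \left(1 + 2\right)^{2} + \left(6 - 3\right)\right) \left(- \frac{9}{5}\right) = \left(4 \cdot 3^{2} + \left(6 - 3\right)\right) \left(- \frac{9}{5}\right) = \left(4 \cdot 9 + 3\right) \left(- \frac{9}{5}\right) = \left(36 + 3\right) \left(- \frac{9}{5}\right) = 39 \left(- \frac{9}{5}\right) = - \frac{351}{5}$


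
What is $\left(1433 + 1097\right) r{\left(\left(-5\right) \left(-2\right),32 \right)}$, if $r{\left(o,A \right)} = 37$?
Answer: $93610$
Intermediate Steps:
$\left(1433 + 1097\right) r{\left(\left(-5\right) \left(-2\right),32 \right)} = \left(1433 + 1097\right) 37 = 2530 \cdot 37 = 93610$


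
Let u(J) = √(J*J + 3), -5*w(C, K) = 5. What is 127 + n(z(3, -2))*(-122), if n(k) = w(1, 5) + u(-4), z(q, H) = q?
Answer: 249 - 122*√19 ≈ -282.79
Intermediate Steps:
w(C, K) = -1 (w(C, K) = -⅕*5 = -1)
u(J) = √(3 + J²) (u(J) = √(J² + 3) = √(3 + J²))
n(k) = -1 + √19 (n(k) = -1 + √(3 + (-4)²) = -1 + √(3 + 16) = -1 + √19)
127 + n(z(3, -2))*(-122) = 127 + (-1 + √19)*(-122) = 127 + (122 - 122*√19) = 249 - 122*√19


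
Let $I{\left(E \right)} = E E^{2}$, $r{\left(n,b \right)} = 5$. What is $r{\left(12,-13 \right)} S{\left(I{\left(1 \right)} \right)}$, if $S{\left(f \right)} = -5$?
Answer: $-25$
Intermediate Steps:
$I{\left(E \right)} = E^{3}$
$r{\left(12,-13 \right)} S{\left(I{\left(1 \right)} \right)} = 5 \left(-5\right) = -25$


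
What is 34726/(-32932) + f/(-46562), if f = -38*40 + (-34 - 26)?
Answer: -391219863/383344946 ≈ -1.0205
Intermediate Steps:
f = -1580 (f = -1520 - 60 = -1580)
34726/(-32932) + f/(-46562) = 34726/(-32932) - 1580/(-46562) = 34726*(-1/32932) - 1580*(-1/46562) = -17363/16466 + 790/23281 = -391219863/383344946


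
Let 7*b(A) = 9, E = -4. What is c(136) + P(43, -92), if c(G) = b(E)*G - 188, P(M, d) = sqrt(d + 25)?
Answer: -92/7 + I*sqrt(67) ≈ -13.143 + 8.1853*I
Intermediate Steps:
b(A) = 9/7 (b(A) = (1/7)*9 = 9/7)
P(M, d) = sqrt(25 + d)
c(G) = -188 + 9*G/7 (c(G) = 9*G/7 - 188 = -188 + 9*G/7)
c(136) + P(43, -92) = (-188 + (9/7)*136) + sqrt(25 - 92) = (-188 + 1224/7) + sqrt(-67) = -92/7 + I*sqrt(67)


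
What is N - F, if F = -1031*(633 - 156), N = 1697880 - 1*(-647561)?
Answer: 2837228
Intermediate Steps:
N = 2345441 (N = 1697880 + 647561 = 2345441)
F = -491787 (F = -1031*477 = -491787)
N - F = 2345441 - 1*(-491787) = 2345441 + 491787 = 2837228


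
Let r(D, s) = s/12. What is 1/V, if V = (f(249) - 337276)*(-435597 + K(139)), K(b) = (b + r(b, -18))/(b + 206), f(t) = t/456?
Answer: 6992/1027236962110213 ≈ 6.8066e-12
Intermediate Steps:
r(D, s) = s/12 (r(D, s) = s*(1/12) = s/12)
f(t) = t/456 (f(t) = t*(1/456) = t/456)
K(b) = (-3/2 + b)/(206 + b) (K(b) = (b + (1/12)*(-18))/(b + 206) = (b - 3/2)/(206 + b) = (-3/2 + b)/(206 + b))
V = 1027236962110213/6992 (V = ((1/456)*249 - 337276)*(-435597 + (-3/2 + 139)/(206 + 139)) = (83/152 - 337276)*(-435597 + (275/2)/345) = -51265869*(-435597 + (1/345)*(275/2))/152 = -51265869*(-435597 + 55/138)/152 = -51265869/152*(-60112331/138) = 1027236962110213/6992 ≈ 1.4692e+11)
1/V = 1/(1027236962110213/6992) = 6992/1027236962110213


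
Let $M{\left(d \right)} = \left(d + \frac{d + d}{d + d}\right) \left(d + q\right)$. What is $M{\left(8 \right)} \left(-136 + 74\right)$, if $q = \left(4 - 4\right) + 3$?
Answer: $-6138$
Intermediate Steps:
$q = 3$ ($q = 0 + 3 = 3$)
$M{\left(d \right)} = \left(1 + d\right) \left(3 + d\right)$ ($M{\left(d \right)} = \left(d + \frac{d + d}{d + d}\right) \left(d + 3\right) = \left(d + \frac{2 d}{2 d}\right) \left(3 + d\right) = \left(d + 2 d \frac{1}{2 d}\right) \left(3 + d\right) = \left(d + 1\right) \left(3 + d\right) = \left(1 + d\right) \left(3 + d\right)$)
$M{\left(8 \right)} \left(-136 + 74\right) = \left(3 + 8^{2} + 4 \cdot 8\right) \left(-136 + 74\right) = \left(3 + 64 + 32\right) \left(-62\right) = 99 \left(-62\right) = -6138$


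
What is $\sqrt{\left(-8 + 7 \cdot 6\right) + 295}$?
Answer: $\sqrt{329} \approx 18.138$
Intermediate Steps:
$\sqrt{\left(-8 + 7 \cdot 6\right) + 295} = \sqrt{\left(-8 + 42\right) + 295} = \sqrt{34 + 295} = \sqrt{329}$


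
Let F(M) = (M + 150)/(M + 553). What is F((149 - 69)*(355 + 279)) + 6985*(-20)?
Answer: -7162787230/51273 ≈ -1.3970e+5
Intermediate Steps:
F(M) = (150 + M)/(553 + M)
F((149 - 69)*(355 + 279)) + 6985*(-20) = (150 + (149 - 69)*(355 + 279))/(553 + (149 - 69)*(355 + 279)) + 6985*(-20) = (150 + 80*634)/(553 + 80*634) - 139700 = (150 + 50720)/(553 + 50720) - 139700 = 50870/51273 - 139700 = -7162787230/51273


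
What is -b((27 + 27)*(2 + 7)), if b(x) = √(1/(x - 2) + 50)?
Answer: -3*√2689/22 ≈ -7.0712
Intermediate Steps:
b(x) = √(50 + 1/(-2 + x)) (b(x) = √(1/(-2 + x) + 50) = √(50 + 1/(-2 + x)))
-b((27 + 27)*(2 + 7)) = -√((-99 + 50*((27 + 27)*(2 + 7)))/(-2 + (27 + 27)*(2 + 7))) = -√((-99 + 50*(54*9))/(-2 + 54*9)) = -√((-99 + 50*486)/(-2 + 486)) = -√((-99 + 24300)/484) = -√((1/484)*24201) = -√(24201/484) = -3*√2689/22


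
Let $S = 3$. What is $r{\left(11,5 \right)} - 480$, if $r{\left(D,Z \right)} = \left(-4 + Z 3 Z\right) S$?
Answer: $-267$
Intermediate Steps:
$r{\left(D,Z \right)} = -12 + 9 Z^{2}$ ($r{\left(D,Z \right)} = \left(-4 + Z 3 Z\right) 3 = \left(-4 + 3 Z Z\right) 3 = \left(-4 + 3 Z^{2}\right) 3 = -12 + 9 Z^{2}$)
$r{\left(11,5 \right)} - 480 = \left(-12 + 9 \cdot 5^{2}\right) - 480 = \left(-12 + 9 \cdot 25\right) - 480 = \left(-12 + 225\right) - 480 = 213 - 480 = -267$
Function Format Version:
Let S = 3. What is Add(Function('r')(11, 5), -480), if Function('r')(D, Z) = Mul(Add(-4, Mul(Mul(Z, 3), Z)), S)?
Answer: -267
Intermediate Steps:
Function('r')(D, Z) = Add(-12, Mul(9, Pow(Z, 2))) (Function('r')(D, Z) = Mul(Add(-4, Mul(Mul(Z, 3), Z)), 3) = Mul(Add(-4, Mul(Mul(3, Z), Z)), 3) = Mul(Add(-4, Mul(3, Pow(Z, 2))), 3) = Add(-12, Mul(9, Pow(Z, 2))))
Add(Function('r')(11, 5), -480) = Add(Add(-12, Mul(9, Pow(5, 2))), -480) = Add(Add(-12, Mul(9, 25)), -480) = Add(Add(-12, 225), -480) = Add(213, -480) = -267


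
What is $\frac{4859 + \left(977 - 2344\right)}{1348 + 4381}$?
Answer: $\frac{3492}{5729} \approx 0.60953$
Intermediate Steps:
$\frac{4859 + \left(977 - 2344\right)}{1348 + 4381} = \frac{4859 - 1367}{5729} = 3492 \cdot \frac{1}{5729} = \frac{3492}{5729}$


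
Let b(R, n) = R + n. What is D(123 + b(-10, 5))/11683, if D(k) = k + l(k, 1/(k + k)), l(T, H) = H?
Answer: 27849/2757188 ≈ 0.010101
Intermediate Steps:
D(k) = k + 1/(2*k) (D(k) = k + 1/(k + k) = k + 1/(2*k))
D(123 + b(-10, 5))/11683 = ((123 + (-10 + 5)) + 1/(2*(123 + (-10 + 5))))/11683 = ((123 - 5) + 1/(2*(123 - 5)))*(1/11683) = (118 + (½)/118)*(1/11683) = (118 + (½)*(1/118))*(1/11683) = (118 + 1/236)*(1/11683) = (27849/236)*(1/11683) = 27849/2757188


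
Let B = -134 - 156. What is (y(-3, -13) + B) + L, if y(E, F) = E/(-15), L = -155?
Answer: -2224/5 ≈ -444.80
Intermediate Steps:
B = -290
y(E, F) = -E/15 (y(E, F) = E*(-1/15) = -E/15)
(y(-3, -13) + B) + L = (-1/15*(-3) - 290) - 155 = (⅕ - 290) - 155 = -1449/5 - 155 = -2224/5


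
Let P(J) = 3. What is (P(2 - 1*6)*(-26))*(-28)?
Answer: 2184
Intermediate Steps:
(P(2 - 1*6)*(-26))*(-28) = (3*(-26))*(-28) = -78*(-28) = 2184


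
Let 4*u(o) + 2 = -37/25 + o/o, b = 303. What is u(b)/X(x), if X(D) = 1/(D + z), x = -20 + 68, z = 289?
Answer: -10447/50 ≈ -208.94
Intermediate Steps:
u(o) = -31/50 (u(o) = -½ + (-37/25 + o/o)/4 = -½ + (-37*1/25 + 1)/4 = -½ + (-37/25 + 1)/4 = -½ + (¼)*(-12/25) = -½ - 3/25 = -31/50)
x = 48
X(D) = 1/(289 + D) (X(D) = 1/(D + 289) = 1/(289 + D))
u(b)/X(x) = -31/(50*(1/(289 + 48))) = -31/(50*(1/337)) = -31/(50*1/337) = -31/50*337 = -10447/50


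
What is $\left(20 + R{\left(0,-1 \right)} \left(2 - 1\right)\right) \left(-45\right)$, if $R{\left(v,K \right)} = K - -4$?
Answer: $-1035$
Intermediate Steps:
$R{\left(v,K \right)} = 4 + K$ ($R{\left(v,K \right)} = K + 4 = 4 + K$)
$\left(20 + R{\left(0,-1 \right)} \left(2 - 1\right)\right) \left(-45\right) = \left(20 + \left(4 - 1\right) \left(2 - 1\right)\right) \left(-45\right) = \left(20 + 3 \cdot 1\right) \left(-45\right) = \left(20 + 3\right) \left(-45\right) = 23 \left(-45\right) = -1035$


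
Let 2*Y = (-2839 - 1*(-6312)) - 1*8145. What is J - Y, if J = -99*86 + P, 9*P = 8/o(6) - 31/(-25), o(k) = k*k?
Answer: -12510121/2025 ≈ -6177.8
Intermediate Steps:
o(k) = k**2
P = 329/2025 (P = (8/(6**2) - 31/(-25))/9 = (8/36 - 31*(-1/25))/9 = (8*(1/36) + 31/25)/9 = (2/9 + 31/25)/9 = (1/9)*(329/225) = 329/2025 ≈ 0.16247)
J = -17240521/2025 (J = -99*86 + 329/2025 = -8514 + 329/2025 = -17240521/2025 ≈ -8513.8)
Y = -2336 (Y = ((-2839 - 1*(-6312)) - 1*8145)/2 = ((-2839 + 6312) - 8145)/2 = (3473 - 8145)/2 = (1/2)*(-4672) = -2336)
J - Y = -17240521/2025 - 1*(-2336) = -17240521/2025 + 2336 = -12510121/2025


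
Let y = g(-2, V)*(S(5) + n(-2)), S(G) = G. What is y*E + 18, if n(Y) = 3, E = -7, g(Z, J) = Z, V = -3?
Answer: 130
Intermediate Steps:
y = -16 (y = -2*(5 + 3) = -2*8 = -16)
y*E + 18 = -16*(-7) + 18 = 112 + 18 = 130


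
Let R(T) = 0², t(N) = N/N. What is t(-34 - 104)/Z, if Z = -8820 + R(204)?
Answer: -1/8820 ≈ -0.00011338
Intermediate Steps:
t(N) = 1
R(T) = 0
Z = -8820 (Z = -8820 + 0 = -8820)
t(-34 - 104)/Z = 1/(-8820) = 1*(-1/8820) = -1/8820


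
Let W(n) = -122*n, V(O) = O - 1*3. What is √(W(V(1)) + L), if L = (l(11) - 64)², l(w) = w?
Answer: √3053 ≈ 55.254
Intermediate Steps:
V(O) = -3 + O (V(O) = O - 3 = -3 + O)
L = 2809 (L = (11 - 64)² = (-53)² = 2809)
√(W(V(1)) + L) = √(-122*(-3 + 1) + 2809) = √(-122*(-2) + 2809) = √(244 + 2809) = √3053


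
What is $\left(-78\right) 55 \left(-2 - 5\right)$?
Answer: $30030$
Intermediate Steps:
$\left(-78\right) 55 \left(-2 - 5\right) = - 4290 \left(-2 - 5\right) = \left(-4290\right) \left(-7\right) = 30030$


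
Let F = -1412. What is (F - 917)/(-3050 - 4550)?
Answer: 2329/7600 ≈ 0.30645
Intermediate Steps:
(F - 917)/(-3050 - 4550) = (-1412 - 917)/(-3050 - 4550) = -2329/(-7600) = -2329*(-1/7600) = 2329/7600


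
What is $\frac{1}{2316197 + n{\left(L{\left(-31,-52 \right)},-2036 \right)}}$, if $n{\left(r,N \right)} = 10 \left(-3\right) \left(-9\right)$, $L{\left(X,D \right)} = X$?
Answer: $\frac{1}{2316467} \approx 4.3169 \cdot 10^{-7}$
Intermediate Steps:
$n{\left(r,N \right)} = 270$ ($n{\left(r,N \right)} = \left(-30\right) \left(-9\right) = 270$)
$\frac{1}{2316197 + n{\left(L{\left(-31,-52 \right)},-2036 \right)}} = \frac{1}{2316197 + 270} = \frac{1}{2316467}$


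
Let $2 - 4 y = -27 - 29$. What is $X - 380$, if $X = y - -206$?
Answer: $- \frac{319}{2} \approx -159.5$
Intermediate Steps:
$y = \frac{29}{2}$ ($y = \frac{1}{2} - \frac{-27 - 29}{4} = \frac{1}{2} - -14 = \frac{1}{2} + 14 = \frac{29}{2} \approx 14.5$)
$X = \frac{441}{2}$ ($X = \frac{29}{2} - -206 = \frac{29}{2} + 206 = \frac{441}{2} \approx 220.5$)
$X - 380 = \frac{441}{2} - 380 = - \frac{319}{2}$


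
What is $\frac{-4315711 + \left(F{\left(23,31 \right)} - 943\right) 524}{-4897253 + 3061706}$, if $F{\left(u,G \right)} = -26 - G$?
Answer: $\frac{1613237}{611849} \approx 2.6367$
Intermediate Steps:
$\frac{-4315711 + \left(F{\left(23,31 \right)} - 943\right) 524}{-4897253 + 3061706} = \frac{-4315711 + \left(\left(-26 - 31\right) - 943\right) 524}{-4897253 + 3061706} = \frac{-4315711 + \left(\left(-26 - 31\right) - 943\right) 524}{-1835547} = \left(-4315711 + \left(-57 - 943\right) 524\right) \left(- \frac{1}{1835547}\right) = \left(-4315711 - 524000\right) \left(- \frac{1}{1835547}\right) = \left(-4839711\right) \left(- \frac{1}{1835547}\right) = \frac{1613237}{611849}$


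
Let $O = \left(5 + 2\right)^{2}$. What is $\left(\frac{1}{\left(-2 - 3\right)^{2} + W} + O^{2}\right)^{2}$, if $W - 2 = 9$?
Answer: $\frac{7471354969}{1296} \approx 5.7649 \cdot 10^{6}$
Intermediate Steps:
$W = 11$ ($W = 2 + 9 = 11$)
$O = 49$ ($O = 7^{2} = 49$)
$\left(\frac{1}{\left(-2 - 3\right)^{2} + W} + O^{2}\right)^{2} = \left(\frac{1}{\left(-2 - 3\right)^{2} + 11} + 49^{2}\right)^{2} = \left(\frac{1}{\left(-5\right)^{2} + 11} + 2401\right)^{2} = \left(\frac{1}{25 + 11} + 2401\right)^{2} = \left(\frac{1}{36} + 2401\right)^{2} = \left(\frac{86437}{36}\right)^{2} = \frac{7471354969}{1296}$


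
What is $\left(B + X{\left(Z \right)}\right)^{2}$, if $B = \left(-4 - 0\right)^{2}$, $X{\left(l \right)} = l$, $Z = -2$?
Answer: $196$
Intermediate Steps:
$B = 16$ ($B = \left(-4 + 0\right)^{2} = \left(-4\right)^{2} = 16$)
$\left(B + X{\left(Z \right)}\right)^{2} = \left(16 - 2\right)^{2} = 14^{2} = 196$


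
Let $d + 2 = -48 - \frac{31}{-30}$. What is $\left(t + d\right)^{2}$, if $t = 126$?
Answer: $\frac{5340721}{900} \approx 5934.1$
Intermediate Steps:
$d = - \frac{1469}{30}$ ($d = -2 - \left(48 + \frac{31}{-30}\right) = -2 - \frac{1409}{30} = - \frac{1469}{30} \approx -48.967$)
$\left(t + d\right)^{2} = \left(126 - \frac{1469}{30}\right)^{2} = \left(\frac{2311}{30}\right)^{2} = \frac{5340721}{900}$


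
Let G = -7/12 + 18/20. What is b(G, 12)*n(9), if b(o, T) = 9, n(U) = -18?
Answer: -162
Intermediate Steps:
G = 19/60 (G = -7*1/12 + 18*(1/20) = -7/12 + 9/10 = 19/60 ≈ 0.31667)
b(G, 12)*n(9) = 9*(-18) = -162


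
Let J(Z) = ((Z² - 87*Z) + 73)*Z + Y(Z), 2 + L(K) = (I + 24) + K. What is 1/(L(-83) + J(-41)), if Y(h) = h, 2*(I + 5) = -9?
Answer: -2/436545 ≈ -4.5814e-6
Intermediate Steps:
I = -19/2 (I = -5 + (½)*(-9) = -5 - 9/2 = -19/2 ≈ -9.5000)
L(K) = 25/2 + K (L(K) = -2 + ((-19/2 + 24) + K) = -2 + (29/2 + K) = 25/2 + K)
J(Z) = Z + Z*(73 + Z² - 87*Z) (J(Z) = ((Z² - 87*Z) + 73)*Z + Z = (73 + Z² - 87*Z)*Z + Z = Z*(73 + Z² - 87*Z) + Z = Z + Z*(73 + Z² - 87*Z))
1/(L(-83) + J(-41)) = 1/((25/2 - 83) - 41*(74 + (-41)² - 87*(-41))) = 1/(-141/2 - 41*(74 + 1681 + 3567)) = 1/(-141/2 - 41*5322) = 1/(-141/2 - 218202) = 1/(-436545/2) = -2/436545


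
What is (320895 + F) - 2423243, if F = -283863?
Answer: -2386211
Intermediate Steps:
(320895 + F) - 2423243 = (320895 - 283863) - 2423243 = 37032 - 2423243 = -2386211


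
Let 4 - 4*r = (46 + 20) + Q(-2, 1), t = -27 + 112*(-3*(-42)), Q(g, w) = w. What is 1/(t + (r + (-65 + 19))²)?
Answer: 16/286369 ≈ 5.5872e-5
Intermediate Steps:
t = 14085 (t = -27 + 112*126 = -27 + 14112 = 14085)
r = -63/4 (r = 1 - ((46 + 20) + 1)/4 = 1 - (66 + 1)/4 = 1 - ¼*67 = 1 - 67/4 = -63/4 ≈ -15.750)
1/(t + (r + (-65 + 19))²) = 1/(14085 + (-63/4 + (-65 + 19))²) = 1/(14085 + (-63/4 - 46)²) = 1/(14085 + (-247/4)²) = 1/(14085 + 61009/16) = 1/(286369/16) = 16/286369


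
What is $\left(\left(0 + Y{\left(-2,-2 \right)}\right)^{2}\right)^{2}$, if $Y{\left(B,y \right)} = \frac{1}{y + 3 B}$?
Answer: $\frac{1}{4096} \approx 0.00024414$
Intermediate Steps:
$\left(\left(0 + Y{\left(-2,-2 \right)}\right)^{2}\right)^{2} = \left(\left(0 + \frac{1}{-2 + 3 \left(-2\right)}\right)^{2}\right)^{2} = \left(\left(0 + \frac{1}{-2 - 6}\right)^{2}\right)^{2} = \left(\left(0 + \frac{1}{-8}\right)^{2}\right)^{2} = \left(\left(0 - \frac{1}{8}\right)^{2}\right)^{2} = \left(\left(- \frac{1}{8}\right)^{2}\right)^{2} = \left(\frac{1}{64}\right)^{2} = \frac{1}{4096}$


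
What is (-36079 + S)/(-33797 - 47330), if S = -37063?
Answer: 73142/81127 ≈ 0.90157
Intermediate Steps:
(-36079 + S)/(-33797 - 47330) = (-36079 - 37063)/(-33797 - 47330) = -73142/(-81127) = -73142*(-1/81127) = 73142/81127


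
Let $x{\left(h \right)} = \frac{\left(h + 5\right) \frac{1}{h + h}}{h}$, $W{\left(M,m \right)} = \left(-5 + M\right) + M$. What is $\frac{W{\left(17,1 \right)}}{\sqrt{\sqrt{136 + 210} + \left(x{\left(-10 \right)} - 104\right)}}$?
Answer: $- \frac{58 i \sqrt{10}}{\sqrt{4161 - 40 \sqrt{346}}} \approx - 3.1377 i$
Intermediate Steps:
$W{\left(M,m \right)} = -5 + 2 M$
$x{\left(h \right)} = \frac{5 + h}{2 h^{2}}$ ($x{\left(h \right)} = \frac{\left(5 + h\right) \frac{1}{2 h}}{h} = \frac{\frac{1}{2} \frac{1}{h} \left(5 + h\right)}{h} = \frac{5 + h}{2 h^{2}}$)
$\frac{W{\left(17,1 \right)}}{\sqrt{\sqrt{136 + 210} + \left(x{\left(-10 \right)} - 104\right)}} = \frac{-5 + 2 \cdot 17}{\sqrt{\sqrt{136 + 210} - \left(104 - \frac{5 - 10}{2 \cdot 100}\right)}} = \frac{-5 + 34}{\sqrt{\sqrt{346} - \left(104 - - \frac{1}{40}\right)}} = \frac{29}{\sqrt{\sqrt{346} - \frac{4161}{40}}} = \frac{29}{\sqrt{- \frac{4161}{40} + \sqrt{346}}}$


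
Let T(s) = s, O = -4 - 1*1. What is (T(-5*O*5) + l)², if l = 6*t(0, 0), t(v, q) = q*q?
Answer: 15625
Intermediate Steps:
O = -5 (O = -4 - 1 = -5)
t(v, q) = q²
l = 0 (l = 6*0² = 6*0 = 0)
(T(-5*O*5) + l)² = (-5*(-5)*5 + 0)² = (25*5 + 0)² = (125 + 0)² = 125² = 15625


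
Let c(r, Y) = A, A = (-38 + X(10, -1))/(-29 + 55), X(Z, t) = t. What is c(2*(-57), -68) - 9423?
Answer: -18849/2 ≈ -9424.5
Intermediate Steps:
A = -3/2 (A = (-38 - 1)/(-29 + 55) = -39/26 = -39*1/26 = -3/2 ≈ -1.5000)
c(r, Y) = -3/2
c(2*(-57), -68) - 9423 = -3/2 - 9423 = -18849/2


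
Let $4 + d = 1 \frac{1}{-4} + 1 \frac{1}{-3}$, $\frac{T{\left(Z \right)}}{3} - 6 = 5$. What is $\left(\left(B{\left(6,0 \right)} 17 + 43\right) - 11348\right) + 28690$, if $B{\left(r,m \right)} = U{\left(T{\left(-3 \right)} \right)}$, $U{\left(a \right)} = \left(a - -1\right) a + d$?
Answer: $\frac{436573}{12} \approx 36381.0$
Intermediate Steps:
$T{\left(Z \right)} = 33$ ($T{\left(Z \right)} = 18 + 3 \cdot 5 = 18 + 15 = 33$)
$d = - \frac{55}{12}$ ($d = -4 + \left(1 \frac{1}{-4} + 1 \frac{1}{-3}\right) = -4 + \left(1 \left(- \frac{1}{4}\right) + 1 \left(- \frac{1}{3}\right)\right) = -4 - \frac{7}{12} = - \frac{55}{12} \approx -4.5833$)
$U{\left(a \right)} = - \frac{55}{12} + a \left(1 + a\right)$ ($U{\left(a \right)} = \left(a - -1\right) a - \frac{55}{12} = \left(a + 1\right) a - \frac{55}{12} = \left(1 + a\right) a - \frac{55}{12} = a \left(1 + a\right) - \frac{55}{12} = - \frac{55}{12} + a \left(1 + a\right)$)
$B{\left(r,m \right)} = \frac{13409}{12}$ ($B{\left(r,m \right)} = - \frac{55}{12} + 33 + 33^{2} = - \frac{55}{12} + 33 + 1089 = \frac{13409}{12}$)
$\left(\left(B{\left(6,0 \right)} 17 + 43\right) - 11348\right) + 28690 = \left(\left(\frac{13409}{12} \cdot 17 + 43\right) - 11348\right) + 28690 = \left(\left(\frac{227953}{12} + 43\right) - 11348\right) + 28690 = \left(\frac{228469}{12} - 11348\right) + 28690 = \frac{92293}{12} + 28690 = \frac{436573}{12}$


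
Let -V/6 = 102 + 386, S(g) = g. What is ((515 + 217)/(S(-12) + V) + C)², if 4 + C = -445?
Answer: 12114524356/60025 ≈ 2.0182e+5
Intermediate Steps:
C = -449 (C = -4 - 445 = -449)
V = -2928 (V = -6*(102 + 386) = -6*488 = -2928)
((515 + 217)/(S(-12) + V) + C)² = ((515 + 217)/(-12 - 2928) - 449)² = (732/(-2940) - 449)² = (732*(-1/2940) - 449)² = (-61/245 - 449)² = (-110066/245)² = 12114524356/60025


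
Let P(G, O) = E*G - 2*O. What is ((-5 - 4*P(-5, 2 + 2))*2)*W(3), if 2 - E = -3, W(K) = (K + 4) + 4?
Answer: 2794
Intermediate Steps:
W(K) = 8 + K (W(K) = (4 + K) + 4 = 8 + K)
E = 5 (E = 2 - 1*(-3) = 2 + 3 = 5)
P(G, O) = -2*O + 5*G (P(G, O) = 5*G - 2*O = -2*O + 5*G)
((-5 - 4*P(-5, 2 + 2))*2)*W(3) = ((-5 - 4*(-2*(2 + 2) + 5*(-5)))*2)*(8 + 3) = ((-5 - 4*(-2*4 - 25))*2)*11 = ((-5 - 4*(-8 - 25))*2)*11 = ((-5 - 4*(-33))*2)*11 = ((-5 + 132)*2)*11 = (127*2)*11 = 254*11 = 2794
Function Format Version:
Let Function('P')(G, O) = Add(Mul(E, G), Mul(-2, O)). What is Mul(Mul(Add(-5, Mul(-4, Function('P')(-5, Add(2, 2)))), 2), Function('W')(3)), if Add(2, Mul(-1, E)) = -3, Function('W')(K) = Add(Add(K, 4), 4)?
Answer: 2794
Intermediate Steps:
Function('W')(K) = Add(8, K) (Function('W')(K) = Add(Add(4, K), 4) = Add(8, K))
E = 5 (E = Add(2, Mul(-1, -3)) = Add(2, 3) = 5)
Function('P')(G, O) = Add(Mul(-2, O), Mul(5, G)) (Function('P')(G, O) = Add(Mul(5, G), Mul(-2, O)) = Add(Mul(-2, O), Mul(5, G)))
Mul(Mul(Add(-5, Mul(-4, Function('P')(-5, Add(2, 2)))), 2), Function('W')(3)) = Mul(Mul(Add(-5, Mul(-4, Add(Mul(-2, Add(2, 2)), Mul(5, -5)))), 2), Add(8, 3)) = Mul(Mul(Add(-5, Mul(-4, Add(Mul(-2, 4), -25))), 2), 11) = Mul(Mul(Add(-5, Mul(-4, Add(-8, -25))), 2), 11) = Mul(Mul(Add(-5, Mul(-4, -33)), 2), 11) = Mul(Mul(Add(-5, 132), 2), 11) = Mul(Mul(127, 2), 11) = Mul(254, 11) = 2794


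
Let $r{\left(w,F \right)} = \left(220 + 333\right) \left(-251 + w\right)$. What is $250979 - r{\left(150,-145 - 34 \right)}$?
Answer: $306832$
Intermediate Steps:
$r{\left(w,F \right)} = -138803 + 553 w$ ($r{\left(w,F \right)} = 553 \left(-251 + w\right) = -138803 + 553 w$)
$250979 - r{\left(150,-145 - 34 \right)} = 250979 - \left(-138803 + 553 \cdot 150\right) = 250979 - \left(-138803 + 82950\right) = 250979 - -55853 = 250979 + 55853 = 306832$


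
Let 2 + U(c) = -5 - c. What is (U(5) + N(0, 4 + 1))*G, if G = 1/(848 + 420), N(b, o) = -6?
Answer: -9/634 ≈ -0.014196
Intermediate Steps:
G = 1/1268 ≈ 0.00078864
U(c) = -7 - c (U(c) = -2 + (-5 - c) = -7 - c)
(U(5) + N(0, 4 + 1))*G = ((-7 - 1*5) - 6)*(1/1268) = ((-7 - 5) - 6)*(1/1268) = (-12 - 6)*(1/1268) = -18*1/1268 = -9/634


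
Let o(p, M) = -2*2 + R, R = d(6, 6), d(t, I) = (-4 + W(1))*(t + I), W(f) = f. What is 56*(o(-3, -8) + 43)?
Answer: 168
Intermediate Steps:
d(t, I) = -3*I - 3*t (d(t, I) = (-4 + 1)*(t + I) = -3*(I + t) = -3*I - 3*t)
R = -36 (R = -3*6 - 3*6 = -18 - 18 = -36)
o(p, M) = -40 (o(p, M) = -2*2 - 36 = -4 - 36 = -40)
56*(o(-3, -8) + 43) = 56*(-40 + 43) = 56*3 = 168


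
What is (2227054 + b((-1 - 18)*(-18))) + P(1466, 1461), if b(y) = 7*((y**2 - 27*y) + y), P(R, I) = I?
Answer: 2985019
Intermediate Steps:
b(y) = -182*y + 7*y**2 (b(y) = 7*(y**2 - 26*y) = -182*y + 7*y**2)
(2227054 + b((-1 - 18)*(-18))) + P(1466, 1461) = (2227054 + 7*((-1 - 18)*(-18))*(-26 + (-1 - 18)*(-18))) + 1461 = (2227054 + 7*(-19*(-18))*(-26 - 19*(-18))) + 1461 = (2227054 + 7*342*(-26 + 342)) + 1461 = (2227054 + 7*342*316) + 1461 = (2227054 + 756504) + 1461 = 2983558 + 1461 = 2985019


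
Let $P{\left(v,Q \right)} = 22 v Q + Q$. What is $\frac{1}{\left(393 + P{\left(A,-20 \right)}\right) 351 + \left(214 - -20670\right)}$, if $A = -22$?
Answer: $\frac{1}{3549487} \approx 2.8173 \cdot 10^{-7}$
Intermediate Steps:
$P{\left(v,Q \right)} = Q + 22 Q v$ ($P{\left(v,Q \right)} = 22 Q v + Q = Q + 22 Q v$)
$\frac{1}{\left(393 + P{\left(A,-20 \right)}\right) 351 + \left(214 - -20670\right)} = \frac{1}{\left(393 - 20 \left(1 + 22 \left(-22\right)\right)\right) 351 + \left(214 - -20670\right)} = \frac{1}{\left(393 - 20 \left(1 - 484\right)\right) 351 + \left(214 + 20670\right)} = \frac{1}{\left(393 - -9660\right) 351 + 20884} = \frac{1}{\left(393 + 9660\right) 351 + 20884} = \frac{1}{10053 \cdot 351 + 20884} = \frac{1}{3528603 + 20884} = \frac{1}{3549487}$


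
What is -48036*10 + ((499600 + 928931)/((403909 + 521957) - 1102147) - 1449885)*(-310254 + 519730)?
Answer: -53539763554043976/176281 ≈ -3.0372e+11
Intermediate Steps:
-48036*10 + ((499600 + 928931)/((403909 + 521957) - 1102147) - 1449885)*(-310254 + 519730) = -480360 + (1428531/(925866 - 1102147) - 1449885)*209476 = -480360 + (1428531/(-176281) - 1449885)*209476 = -480360 + (1428531*(-1/176281) - 1449885)*209476 = -480360 + (-1428531/176281 - 1449885)*209476 = -480360 - 255588606216/176281*209476 = -480360 - 53539678875702816/176281 = -53539763554043976/176281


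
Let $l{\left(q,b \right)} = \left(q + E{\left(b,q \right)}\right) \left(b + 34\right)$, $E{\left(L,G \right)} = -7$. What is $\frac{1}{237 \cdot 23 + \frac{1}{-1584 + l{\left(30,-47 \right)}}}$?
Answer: $\frac{1883}{10264232} \approx 0.00018345$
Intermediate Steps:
$l{\left(q,b \right)} = \left(-7 + q\right) \left(34 + b\right)$ ($l{\left(q,b \right)} = \left(q - 7\right) \left(b + 34\right) = \left(-7 + q\right) \left(34 + b\right)$)
$\frac{1}{237 \cdot 23 + \frac{1}{-1584 + l{\left(30,-47 \right)}}} = \frac{1}{237 \cdot 23 + \frac{1}{-1584 - 299}} = \frac{1}{5451 + \frac{1}{-1584 + \left(-238 + 329 + 1020 - 1410\right)}} = \frac{1}{5451 + \frac{1}{-1584 - 299}} = \frac{1}{5451 + \frac{1}{-1883}} = \frac{1}{5451 - \frac{1}{1883}} = \frac{1}{\frac{10264232}{1883}} = \frac{1883}{10264232}$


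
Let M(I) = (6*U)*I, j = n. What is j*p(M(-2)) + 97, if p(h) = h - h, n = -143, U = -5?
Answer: 97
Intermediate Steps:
j = -143
M(I) = -30*I (M(I) = (6*(-5))*I = -30*I)
p(h) = 0
j*p(M(-2)) + 97 = -143*0 + 97 = 0 + 97 = 97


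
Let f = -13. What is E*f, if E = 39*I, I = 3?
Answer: -1521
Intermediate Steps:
E = 117 (E = 39*3 = 117)
E*f = 117*(-13) = -1521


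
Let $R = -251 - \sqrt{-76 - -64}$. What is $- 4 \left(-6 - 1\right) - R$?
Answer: $279 + 2 i \sqrt{3} \approx 279.0 + 3.4641 i$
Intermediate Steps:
$R = -251 - 2 i \sqrt{3}$ ($R = -251 - \sqrt{-76 + 64} = -251 - \sqrt{-12} = -251 - 2 i \sqrt{3} \approx -251.0 - 3.4641 i$)
$- 4 \left(-6 - 1\right) - R = - 4 \left(-6 - 1\right) - \left(-251 - 2 i \sqrt{3}\right) = \left(-4\right) \left(-7\right) + \left(251 + 2 i \sqrt{3}\right) = 28 + \left(251 + 2 i \sqrt{3}\right) = 279 + 2 i \sqrt{3}$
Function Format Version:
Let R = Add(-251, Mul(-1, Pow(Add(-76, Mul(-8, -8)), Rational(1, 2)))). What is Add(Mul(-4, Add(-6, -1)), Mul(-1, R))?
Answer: Add(279, Mul(2, I, Pow(3, Rational(1, 2)))) ≈ Add(279.00, Mul(3.4641, I))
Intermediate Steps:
R = Add(-251, Mul(-2, I, Pow(3, Rational(1, 2)))) (R = Add(-251, Mul(-1, Pow(Add(-76, 64), Rational(1, 2)))) = Add(-251, Mul(-1, Pow(-12, Rational(1, 2)))) = Add(-251, Mul(-1, Mul(2, I, Pow(3, Rational(1, 2))))) = Add(-251, Mul(-2, I, Pow(3, Rational(1, 2)))) ≈ Add(-251.00, Mul(-3.4641, I)))
Add(Mul(-4, Add(-6, -1)), Mul(-1, R)) = Add(Mul(-4, Add(-6, -1)), Mul(-1, Add(-251, Mul(-2, I, Pow(3, Rational(1, 2)))))) = Add(Mul(-4, -7), Add(251, Mul(2, I, Pow(3, Rational(1, 2))))) = Add(28, Add(251, Mul(2, I, Pow(3, Rational(1, 2))))) = Add(279, Mul(2, I, Pow(3, Rational(1, 2))))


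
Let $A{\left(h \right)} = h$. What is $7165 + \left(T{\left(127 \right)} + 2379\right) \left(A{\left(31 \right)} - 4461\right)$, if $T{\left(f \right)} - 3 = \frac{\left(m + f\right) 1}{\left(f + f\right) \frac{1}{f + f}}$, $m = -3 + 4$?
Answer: $-11112135$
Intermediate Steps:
$m = 1$
$T{\left(f \right)} = 4 + f$ ($T{\left(f \right)} = 3 + \frac{\left(1 + f\right) 1}{\left(f + f\right) \frac{1}{f + f}} = 3 + \frac{1 + f}{2 f \frac{1}{2 f}} = 3 + \frac{1 + f}{1} = 3 + \left(1 + f\right) 1 = 3 + \left(1 + f\right) = 4 + f$)
$7165 + \left(T{\left(127 \right)} + 2379\right) \left(A{\left(31 \right)} - 4461\right) = 7165 + \left(\left(4 + 127\right) + 2379\right) \left(31 - 4461\right) = 7165 + \left(131 + 2379\right) \left(-4430\right) = 7165 + 2510 \left(-4430\right) = 7165 - 11119300 = -11112135$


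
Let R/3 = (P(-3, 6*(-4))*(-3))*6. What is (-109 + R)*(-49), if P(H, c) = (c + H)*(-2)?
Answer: 148225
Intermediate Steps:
P(H, c) = -2*H - 2*c (P(H, c) = (H + c)*(-2) = -2*H - 2*c)
R = -2916 (R = 3*(((-2*(-3) - 12*(-4))*(-3))*6) = 3*(((6 - 2*(-24))*(-3))*6) = 3*(((6 + 48)*(-3))*6) = 3*((54*(-3))*6) = 3*(-162*6) = 3*(-972) = -2916)
(-109 + R)*(-49) = (-109 - 2916)*(-49) = -3025*(-49) = 148225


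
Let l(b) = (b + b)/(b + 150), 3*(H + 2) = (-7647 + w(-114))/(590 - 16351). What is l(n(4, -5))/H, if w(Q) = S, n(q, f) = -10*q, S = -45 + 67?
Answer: 378264/956351 ≈ 0.39553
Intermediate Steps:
S = 22
w(Q) = 22
H = -86941/47283 (H = -2 + ((-7647 + 22)/(590 - 16351))/3 = -2 + (-7625/(-15761))/3 = -2 + (-7625*(-1/15761))/3 = -2 + (⅓)*(7625/15761) = -2 + 7625/47283 = -86941/47283 ≈ -1.8387)
l(b) = 2*b/(150 + b) (l(b) = (2*b)/(150 + b) = 2*b/(150 + b))
l(n(4, -5))/H = (2*(-10*4)/(150 - 10*4))/(-86941/47283) = (2*(-40)/(150 - 40))*(-47283/86941) = (2*(-40)/110)*(-47283/86941) = (2*(-40)*(1/110))*(-47283/86941) = -8/11*(-47283/86941) = 378264/956351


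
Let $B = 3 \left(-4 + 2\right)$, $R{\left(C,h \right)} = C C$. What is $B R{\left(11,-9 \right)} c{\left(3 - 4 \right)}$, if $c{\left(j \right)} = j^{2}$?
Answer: $-726$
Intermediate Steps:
$R{\left(C,h \right)} = C^{2}$
$B = -6$ ($B = 3 \left(-2\right) = -6$)
$B R{\left(11,-9 \right)} c{\left(3 - 4 \right)} = - 6 \cdot 11^{2} \left(3 - 4\right)^{2} = \left(-6\right) 121 \left(-1\right)^{2} = \left(-726\right) 1 = -726$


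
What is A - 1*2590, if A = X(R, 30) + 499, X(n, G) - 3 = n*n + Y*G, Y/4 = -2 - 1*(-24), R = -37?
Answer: 1921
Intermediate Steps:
Y = 88 (Y = 4*(-2 - 1*(-24)) = 4*(-2 + 24) = 4*22 = 88)
X(n, G) = 3 + n² + 88*G (X(n, G) = 3 + (n*n + 88*G) = 3 + (n² + 88*G) = 3 + n² + 88*G)
A = 4511 (A = (3 + (-37)² + 88*30) + 499 = (3 + 1369 + 2640) + 499 = 4012 + 499 = 4511)
A - 1*2590 = 4511 - 1*2590 = 4511 - 2590 = 1921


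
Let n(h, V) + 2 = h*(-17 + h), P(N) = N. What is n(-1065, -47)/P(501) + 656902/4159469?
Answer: 28703004202/12478407 ≈ 2300.2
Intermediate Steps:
n(h, V) = -2 + h*(-17 + h)
n(-1065, -47)/P(501) + 656902/4159469 = (-2 + (-1065)**2 - 17*(-1065))/501 + 656902/4159469 = (-2 + 1134225 + 18105)*(1/501) + 656902*(1/4159469) = 1152328*(1/501) + 656902/4159469 = 1152328/501 + 656902/4159469 = 28703004202/12478407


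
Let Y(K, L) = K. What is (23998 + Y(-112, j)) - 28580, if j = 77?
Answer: -4694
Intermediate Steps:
(23998 + Y(-112, j)) - 28580 = (23998 - 112) - 28580 = 23886 - 28580 = -4694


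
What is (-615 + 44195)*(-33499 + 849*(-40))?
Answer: -2939863220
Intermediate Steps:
(-615 + 44195)*(-33499 + 849*(-40)) = 43580*(-33499 - 33960) = 43580*(-67459) = -2939863220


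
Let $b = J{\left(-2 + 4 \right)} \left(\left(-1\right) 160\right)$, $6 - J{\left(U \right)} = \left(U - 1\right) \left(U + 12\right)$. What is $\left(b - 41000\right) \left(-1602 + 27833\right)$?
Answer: $-1041895320$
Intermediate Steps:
$J{\left(U \right)} = 6 - \left(-1 + U\right) \left(12 + U\right)$ ($J{\left(U \right)} = 6 - \left(U - 1\right) \left(U + 12\right) = 6 - \left(-1 + U\right) \left(12 + U\right)$)
$b = 1280$ ($b = \left(18 - \left(-2 + 4\right)^{2} - 11 \left(-2 + 4\right)\right) \left(\left(-1\right) 160\right) = \left(18 - 2^{2} - 22\right) \left(-160\right) = \left(18 - 4 - 22\right) \left(-160\right) = \left(-8\right) \left(-160\right) = 1280$)
$\left(b - 41000\right) \left(-1602 + 27833\right) = \left(1280 - 41000\right) \left(-1602 + 27833\right) = \left(-39720\right) 26231 = -1041895320$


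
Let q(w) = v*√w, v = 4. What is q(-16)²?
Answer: -256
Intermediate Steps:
q(w) = 4*√w
q(-16)² = (4*√(-16))² = (4*(4*I))² = (16*I)² = -256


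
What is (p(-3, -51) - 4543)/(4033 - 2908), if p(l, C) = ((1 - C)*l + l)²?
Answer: 20738/1125 ≈ 18.434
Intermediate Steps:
p(l, C) = (l + l*(1 - C))² (p(l, C) = (l*(1 - C) + l)² = (l + l*(1 - C))²)
(p(-3, -51) - 4543)/(4033 - 2908) = ((-3)²*(-2 - 51)² - 4543)/(4033 - 2908) = (9*(-53)² - 4543)/1125 = (9*2809 - 4543)*(1/1125) = (25281 - 4543)*(1/1125) = 20738*(1/1125) = 20738/1125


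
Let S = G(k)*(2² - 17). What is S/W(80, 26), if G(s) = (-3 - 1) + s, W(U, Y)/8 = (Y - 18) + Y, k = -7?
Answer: 143/272 ≈ 0.52573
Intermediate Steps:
W(U, Y) = -144 + 16*Y (W(U, Y) = 8*((Y - 18) + Y) = 8*((-18 + Y) + Y) = 8*(-18 + 2*Y) = -144 + 16*Y)
G(s) = -4 + s
S = 143 (S = (-4 - 7)*(2² - 17) = -11*(4 - 17) = -11*(-13) = 143)
S/W(80, 26) = 143/(-144 + 16*26) = 143/(-144 + 416) = 143/272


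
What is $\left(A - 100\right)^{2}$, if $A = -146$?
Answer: $60516$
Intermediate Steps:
$\left(A - 100\right)^{2} = \left(-146 - 100\right)^{2} = \left(-246\right)^{2} = 60516$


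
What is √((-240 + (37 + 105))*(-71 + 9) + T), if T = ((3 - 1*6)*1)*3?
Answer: √6067 ≈ 77.891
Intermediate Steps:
T = -9 (T = ((3 - 6)*1)*3 = -3*1*3 = -3*3 = -9)
√((-240 + (37 + 105))*(-71 + 9) + T) = √((-240 + (37 + 105))*(-71 + 9) - 9) = √((-240 + 142)*(-62) - 9) = √(-98*(-62) - 9) = √(6076 - 9) = √6067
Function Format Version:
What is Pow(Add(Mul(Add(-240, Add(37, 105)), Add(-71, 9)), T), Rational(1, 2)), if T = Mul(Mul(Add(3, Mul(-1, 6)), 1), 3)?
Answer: Pow(6067, Rational(1, 2)) ≈ 77.891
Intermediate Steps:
T = -9 (T = Mul(Mul(Add(3, -6), 1), 3) = Mul(Mul(-3, 1), 3) = Mul(-3, 3) = -9)
Pow(Add(Mul(Add(-240, Add(37, 105)), Add(-71, 9)), T), Rational(1, 2)) = Pow(Add(Mul(Add(-240, Add(37, 105)), Add(-71, 9)), -9), Rational(1, 2)) = Pow(Add(Mul(Add(-240, 142), -62), -9), Rational(1, 2)) = Pow(Add(Mul(-98, -62), -9), Rational(1, 2)) = Pow(Add(6076, -9), Rational(1, 2)) = Pow(6067, Rational(1, 2))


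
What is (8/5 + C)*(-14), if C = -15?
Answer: 938/5 ≈ 187.60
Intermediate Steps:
(8/5 + C)*(-14) = (8/5 - 15)*(-14) = -67/5*(-14) = 938/5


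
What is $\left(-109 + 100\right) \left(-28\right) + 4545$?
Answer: $4797$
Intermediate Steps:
$\left(-109 + 100\right) \left(-28\right) + 4545 = \left(-9\right) \left(-28\right) + 4545 = 252 + 4545 = 4797$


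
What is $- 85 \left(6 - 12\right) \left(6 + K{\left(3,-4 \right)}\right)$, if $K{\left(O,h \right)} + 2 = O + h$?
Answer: $1530$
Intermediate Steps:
$K{\left(O,h \right)} = -2 + O + h$ ($K{\left(O,h \right)} = -2 + \left(O + h\right) = -2 + O + h$)
$- 85 \left(6 - 12\right) \left(6 + K{\left(3,-4 \right)}\right) = - 85 \left(6 - 12\right) \left(6 - 3\right) = - 85 \left(- 6 \left(6 - 3\right)\right) = - 85 \left(\left(-6\right) 3\right) = \left(-85\right) \left(-18\right) = 1530$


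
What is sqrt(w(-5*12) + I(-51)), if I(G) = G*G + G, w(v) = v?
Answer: sqrt(2490) ≈ 49.900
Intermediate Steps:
I(G) = G + G**2 (I(G) = G**2 + G = G + G**2)
sqrt(w(-5*12) + I(-51)) = sqrt(-5*12 - 51*(1 - 51)) = sqrt(-60 - 51*(-50)) = sqrt(-60 + 2550) = sqrt(2490)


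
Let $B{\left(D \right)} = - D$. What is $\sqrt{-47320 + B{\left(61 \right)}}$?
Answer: $i \sqrt{47381} \approx 217.67 i$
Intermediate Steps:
$\sqrt{-47320 + B{\left(61 \right)}} = \sqrt{-47320 - 61} = \sqrt{-47381} = i \sqrt{47381}$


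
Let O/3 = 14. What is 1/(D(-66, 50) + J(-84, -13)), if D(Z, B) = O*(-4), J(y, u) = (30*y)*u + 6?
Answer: 1/32598 ≈ 3.0677e-5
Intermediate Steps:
O = 42 (O = 3*14 = 42)
J(y, u) = 6 + 30*u*y (J(y, u) = 30*u*y + 6 = 6 + 30*u*y)
D(Z, B) = -168 (D(Z, B) = 42*(-4) = -168)
1/(D(-66, 50) + J(-84, -13)) = 1/(-168 + (6 + 30*(-13)*(-84))) = 1/(-168 + (6 + 32760)) = 1/(-168 + 32766) = 1/32598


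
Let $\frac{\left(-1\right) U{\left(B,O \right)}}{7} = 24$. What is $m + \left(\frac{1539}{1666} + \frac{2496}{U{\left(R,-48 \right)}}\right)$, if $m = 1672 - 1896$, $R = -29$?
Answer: $- \frac{396397}{1666} \approx -237.93$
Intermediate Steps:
$U{\left(B,O \right)} = -168$ ($U{\left(B,O \right)} = \left(-7\right) 24 = -168$)
$m = -224$
$m + \left(\frac{1539}{1666} + \frac{2496}{U{\left(R,-48 \right)}}\right) = -224 + \left(\frac{1539}{1666} + \frac{2496}{-168}\right) = -224 + \left(1539 \cdot \frac{1}{1666} + 2496 \left(- \frac{1}{168}\right)\right) = -224 + \left(\frac{1539}{1666} - \frac{104}{7}\right) = -224 - \frac{23213}{1666} = - \frac{396397}{1666}$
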